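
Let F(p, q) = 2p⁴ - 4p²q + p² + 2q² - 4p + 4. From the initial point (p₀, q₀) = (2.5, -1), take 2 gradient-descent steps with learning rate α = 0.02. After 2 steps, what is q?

∇F = (8p³ - 8pq + 2p - 4, -4p² + 4q)
Step 1: at (2.5, -1), ∇F = (146, -29) → (2.5, -1) − 0.02·(146, -29) = (-0.42, -0.42)
Step 2: at (-0.42, -0.42), ∇F = (-6.843904, -2.3856) → (-0.42, -0.42) − 0.02·(-6.843904, -2.3856) = (-0.28312192, -0.372288)
q = -0.372288

-0.372288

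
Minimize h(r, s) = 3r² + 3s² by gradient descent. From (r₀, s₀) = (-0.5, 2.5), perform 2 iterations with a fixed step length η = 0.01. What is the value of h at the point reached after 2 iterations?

15.22460472

∇h = (6r, 6s)
(r₁, s₁) = (-0.5, 2.5) − 0.01·(-3, 15) = (-0.47, 2.35)
(r₂, s₂) = (-0.47, 2.35) − 0.01·(-2.82, 14.1) = (-0.4418, 2.209)
h(-0.4418, 2.209) = 15.22460472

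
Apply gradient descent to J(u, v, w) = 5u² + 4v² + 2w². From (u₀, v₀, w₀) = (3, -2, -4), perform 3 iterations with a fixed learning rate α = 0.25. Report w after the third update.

0

∇J = (10u, 8v, 4w)
(u₁, v₁, w₁) = (3, -2, -4) − 0.25·(30, -16, -16) = (-4.5, 2, 0)
(u₂, v₂, w₂) = (-4.5, 2, 0) − 0.25·(-45, 16, 0) = (6.75, -2, 0)
(u₃, v₃, w₃) = (6.75, -2, 0) − 0.25·(67.5, -16, 0) = (-10.125, 2, 0)
w = 0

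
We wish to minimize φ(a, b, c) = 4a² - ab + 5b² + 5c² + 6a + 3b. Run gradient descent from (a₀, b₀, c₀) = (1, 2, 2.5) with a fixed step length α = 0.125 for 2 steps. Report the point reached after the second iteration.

∇φ = (8a - b + 6, -a + 10b + 3, 10c)
(a₁, b₁, c₁) = (1, 2, 2.5) − 0.125·(12, 22, 25) = (-0.5, -0.75, -0.625)
(a₂, b₂, c₂) = (-0.5, -0.75, -0.625) − 0.125·(2.75, -4, -6.25) = (-0.84375, -0.25, 0.15625)

(-0.84375, -0.25, 0.15625)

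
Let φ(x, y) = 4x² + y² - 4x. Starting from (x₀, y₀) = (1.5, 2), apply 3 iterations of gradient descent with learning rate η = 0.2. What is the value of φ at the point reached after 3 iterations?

-0.626752

∇φ = (8x - 4, 2y)
Step 1: at (1.5, 2), ∇φ = (8, 4) → (1.5, 2) − 0.2·(8, 4) = (-0.1, 1.2)
Step 2: at (-0.1, 1.2), ∇φ = (-4.8, 2.4) → (-0.1, 1.2) − 0.2·(-4.8, 2.4) = (0.86, 0.72)
Step 3: at (0.86, 0.72), ∇φ = (2.88, 1.44) → (0.86, 0.72) − 0.2·(2.88, 1.44) = (0.284, 0.432)
φ(0.284, 0.432) = -0.626752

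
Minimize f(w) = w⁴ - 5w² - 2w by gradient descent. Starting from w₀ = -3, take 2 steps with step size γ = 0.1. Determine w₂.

f′(w) = 4w³ - 10w - 2
w₁ = -3 − 0.1·(-80) = 5
w₂ = 5 − 0.1·448 = -39.8

-39.8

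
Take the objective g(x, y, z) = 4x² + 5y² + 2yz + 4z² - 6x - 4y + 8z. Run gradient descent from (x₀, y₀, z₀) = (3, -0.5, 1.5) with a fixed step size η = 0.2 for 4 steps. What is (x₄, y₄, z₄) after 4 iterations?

(1.0416, 1.5032, -0.5672)

∇g = (8x - 6, 10y + 2z - 4, 2y + 8z + 8)
Step 1: at (3, -0.5, 1.5), ∇g = (18, -6, 19) → (3, -0.5, 1.5) − 0.2·(18, -6, 19) = (-0.6, 0.7, -2.3)
Step 2: at (-0.6, 0.7, -2.3), ∇g = (-10.8, -1.6, -9) → (-0.6, 0.7, -2.3) − 0.2·(-10.8, -1.6, -9) = (1.56, 1.02, -0.5)
Step 3: at (1.56, 1.02, -0.5), ∇g = (6.48, 5.2, 6.04) → (1.56, 1.02, -0.5) − 0.2·(6.48, 5.2, 6.04) = (0.264, -0.02, -1.708)
Step 4: at (0.264, -0.02, -1.708), ∇g = (-3.888, -7.616, -5.704) → (0.264, -0.02, -1.708) − 0.2·(-3.888, -7.616, -5.704) = (1.0416, 1.5032, -0.5672)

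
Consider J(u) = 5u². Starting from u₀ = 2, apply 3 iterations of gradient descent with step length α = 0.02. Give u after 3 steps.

J′(u) = 10u
Step 1: J′(2) = 20; u₁ = 2 − 0.02·20 = 1.6
Step 2: J′(1.6) = 16; u₂ = 1.6 − 0.02·16 = 1.28
Step 3: J′(1.28) = 12.8; u₃ = 1.28 − 0.02·12.8 = 1.024

1.024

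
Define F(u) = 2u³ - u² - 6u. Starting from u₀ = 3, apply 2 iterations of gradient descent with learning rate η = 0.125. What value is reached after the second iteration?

F′(u) = 6u² - 2u - 6
Step 1: F′(3) = 42; u₁ = 3 − 0.125·42 = -2.25
Step 2: F′(-2.25) = 28.875; u₂ = -2.25 − 0.125·28.875 = -5.859375

-5.859375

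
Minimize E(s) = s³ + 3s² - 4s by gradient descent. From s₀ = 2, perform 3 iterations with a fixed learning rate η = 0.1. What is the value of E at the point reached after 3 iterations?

-1.127350272

E′(s) = 3s² + 6s - 4
s₁ = 2 − 0.1·20 = 0
s₂ = 0 − 0.1·(-4) = 0.4
s₃ = 0.4 − 0.1·(-1.12) = 0.512
E(0.512) = -1.127350272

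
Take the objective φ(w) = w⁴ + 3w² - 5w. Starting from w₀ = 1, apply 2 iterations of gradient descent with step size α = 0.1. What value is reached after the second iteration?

0.65

φ′(w) = 4w³ + 6w - 5
w₁ = 1 − 0.1·5 = 0.5
w₂ = 0.5 − 0.1·(-1.5) = 0.65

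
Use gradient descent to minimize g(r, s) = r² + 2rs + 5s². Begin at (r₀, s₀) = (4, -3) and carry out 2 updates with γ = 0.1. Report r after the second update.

∇g = (2r + 2s, 2r + 10s)
Step 1: at (4, -3), ∇g = (2, -22) → (4, -3) − 0.1·(2, -22) = (3.8, -0.8)
Step 2: at (3.8, -0.8), ∇g = (6, -0.4) → (3.8, -0.8) − 0.1·(6, -0.4) = (3.2, -0.76)
r = 3.2

3.2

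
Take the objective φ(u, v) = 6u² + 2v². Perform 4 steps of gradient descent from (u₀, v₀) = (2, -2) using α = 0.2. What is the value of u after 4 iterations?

∇φ = (12u, 4v)
Step 1: at (2, -2), ∇φ = (24, -8) → (2, -2) − 0.2·(24, -8) = (-2.8, -0.4)
Step 2: at (-2.8, -0.4), ∇φ = (-33.6, -1.6) → (-2.8, -0.4) − 0.2·(-33.6, -1.6) = (3.92, -0.08)
Step 3: at (3.92, -0.08), ∇φ = (47.04, -0.32) → (3.92, -0.08) − 0.2·(47.04, -0.32) = (-5.488, -0.016)
Step 4: at (-5.488, -0.016), ∇φ = (-65.856, -0.064) → (-5.488, -0.016) − 0.2·(-65.856, -0.064) = (7.6832, -0.0032)
u = 7.6832

7.6832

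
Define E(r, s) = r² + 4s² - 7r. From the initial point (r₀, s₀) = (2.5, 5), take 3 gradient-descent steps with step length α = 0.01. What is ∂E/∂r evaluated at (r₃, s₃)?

-1.882384

∇E = (2r - 7, 8s)
(r₁, s₁) = (2.5, 5) − 0.01·(-2, 40) = (2.52, 4.6)
(r₂, s₂) = (2.52, 4.6) − 0.01·(-1.96, 36.8) = (2.5396, 4.232)
(r₃, s₃) = (2.5396, 4.232) − 0.01·(-1.9208, 33.856) = (2.558808, 3.89344)
∂E/∂r at (2.558808, 3.89344) = -1.882384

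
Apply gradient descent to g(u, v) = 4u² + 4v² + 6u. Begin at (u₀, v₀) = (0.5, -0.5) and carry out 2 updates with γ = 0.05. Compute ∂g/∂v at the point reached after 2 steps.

∇g = (8u + 6, 8v)
Step 1: at (0.5, -0.5), ∇g = (10, -4) → (0.5, -0.5) − 0.05·(10, -4) = (0, -0.3)
Step 2: at (0, -0.3), ∇g = (6, -2.4) → (0, -0.3) − 0.05·(6, -2.4) = (-0.3, -0.18)
∂g/∂v at (-0.3, -0.18) = -1.44

-1.44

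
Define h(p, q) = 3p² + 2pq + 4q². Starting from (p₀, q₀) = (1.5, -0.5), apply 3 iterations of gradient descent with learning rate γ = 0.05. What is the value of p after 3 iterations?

∇h = (6p + 2q, 2p + 8q)
Step 1: at (1.5, -0.5), ∇h = (8, -1) → (1.5, -0.5) − 0.05·(8, -1) = (1.1, -0.45)
Step 2: at (1.1, -0.45), ∇h = (5.7, -1.4) → (1.1, -0.45) − 0.05·(5.7, -1.4) = (0.815, -0.38)
Step 3: at (0.815, -0.38), ∇h = (4.13, -1.41) → (0.815, -0.38) − 0.05·(4.13, -1.41) = (0.6085, -0.3095)
p = 0.6085

0.6085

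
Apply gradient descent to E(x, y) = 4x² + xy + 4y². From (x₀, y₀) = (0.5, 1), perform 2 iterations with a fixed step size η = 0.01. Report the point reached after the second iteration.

∇E = (8x + y, x + 8y)
Step 1: at (0.5, 1), ∇E = (5, 8.5) → (0.5, 1) − 0.01·(5, 8.5) = (0.45, 0.915)
Step 2: at (0.45, 0.915), ∇E = (4.515, 7.77) → (0.45, 0.915) − 0.01·(4.515, 7.77) = (0.40485, 0.8373)

(0.40485, 0.8373)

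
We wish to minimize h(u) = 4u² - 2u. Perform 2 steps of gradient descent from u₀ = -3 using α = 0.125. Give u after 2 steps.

0.25

h′(u) = 8u - 2
u₁ = -3 − 0.125·(-26) = 0.25
u₂ = 0.25 − 0.125·0 = 0.25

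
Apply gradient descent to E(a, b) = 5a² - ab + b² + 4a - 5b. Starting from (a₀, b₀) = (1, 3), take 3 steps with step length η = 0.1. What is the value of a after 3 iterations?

-0.111

∇E = (10a - b + 4, -a + 2b - 5)
Step 1: at (1, 3), ∇E = (11, 0) → (1, 3) − 0.1·(11, 0) = (-0.1, 3)
Step 2: at (-0.1, 3), ∇E = (0, 1.1) → (-0.1, 3) − 0.1·(0, 1.1) = (-0.1, 2.89)
Step 3: at (-0.1, 2.89), ∇E = (0.11, 0.88) → (-0.1, 2.89) − 0.1·(0.11, 0.88) = (-0.111, 2.802)
a = -0.111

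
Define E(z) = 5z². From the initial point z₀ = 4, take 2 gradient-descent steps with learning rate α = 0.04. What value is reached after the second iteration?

1.44

E′(z) = 10z
Step 1: E′(4) = 40; z₁ = 4 − 0.04·40 = 2.4
Step 2: E′(2.4) = 24; z₂ = 2.4 − 0.04·24 = 1.44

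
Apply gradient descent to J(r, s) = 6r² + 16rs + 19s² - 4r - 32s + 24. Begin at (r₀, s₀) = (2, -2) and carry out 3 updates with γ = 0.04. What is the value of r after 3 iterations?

∇J = (12r + 16s - 4, 16r + 38s - 32)
Step 1: at (2, -2), ∇J = (-12, -76) → (2, -2) − 0.04·(-12, -76) = (2.48, 1.04)
Step 2: at (2.48, 1.04), ∇J = (42.4, 47.2) → (2.48, 1.04) − 0.04·(42.4, 47.2) = (0.784, -0.848)
Step 3: at (0.784, -0.848), ∇J = (-8.16, -51.68) → (0.784, -0.848) − 0.04·(-8.16, -51.68) = (1.1104, 1.2192)
r = 1.1104

1.1104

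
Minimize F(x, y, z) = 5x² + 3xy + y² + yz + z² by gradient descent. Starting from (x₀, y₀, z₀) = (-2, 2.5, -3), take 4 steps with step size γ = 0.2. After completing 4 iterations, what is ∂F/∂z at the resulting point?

-1.7336

∇F = (10x + 3y, 3x + 2y + z, y + 2z)
(x₁, y₁, z₁) = (-2, 2.5, -3) − 0.2·(-12.5, -4, -3.5) = (0.5, 3.3, -2.3)
(x₂, y₂, z₂) = (0.5, 3.3, -2.3) − 0.2·(14.9, 5.8, -1.3) = (-2.48, 2.14, -2.04)
(x₃, y₃, z₃) = (-2.48, 2.14, -2.04) − 0.2·(-18.38, -5.2, -1.94) = (1.196, 3.18, -1.652)
(x₄, y₄, z₄) = (1.196, 3.18, -1.652) − 0.2·(21.5, 8.296, -0.124) = (-3.104, 1.5208, -1.6272)
∂F/∂z at (-3.104, 1.5208, -1.6272) = -1.7336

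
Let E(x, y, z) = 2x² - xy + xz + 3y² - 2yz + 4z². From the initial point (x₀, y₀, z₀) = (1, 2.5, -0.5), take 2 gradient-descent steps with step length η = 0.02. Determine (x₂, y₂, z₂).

∇E = (4x - y + z, -x + 6y - 2z, x - 2y + 8z)
Step 1: at (1, 2.5, -0.5), ∇E = (1, 15, -8) → (1, 2.5, -0.5) − 0.02·(1, 15, -8) = (0.98, 2.2, -0.34)
Step 2: at (0.98, 2.2, -0.34), ∇E = (1.38, 12.9, -6.14) → (0.98, 2.2, -0.34) − 0.02·(1.38, 12.9, -6.14) = (0.9524, 1.942, -0.2172)

(0.9524, 1.942, -0.2172)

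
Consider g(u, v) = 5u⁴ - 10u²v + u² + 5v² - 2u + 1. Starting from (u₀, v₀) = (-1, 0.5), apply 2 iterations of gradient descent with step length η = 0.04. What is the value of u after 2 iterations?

-0.5030528

∇g = (20u³ - 20uv + 2u - 2, -10u² + 10v)
(u₁, v₁) = (-1, 0.5) − 0.04·(-14, -5) = (-0.44, 0.7)
(u₂, v₂) = (-0.44, 0.7) − 0.04·(1.57632, 5.064) = (-0.5030528, 0.49744)
u = -0.5030528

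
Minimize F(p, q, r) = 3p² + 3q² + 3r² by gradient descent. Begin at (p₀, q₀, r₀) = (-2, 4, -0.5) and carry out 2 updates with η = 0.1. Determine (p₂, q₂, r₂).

∇F = (6p, 6q, 6r)
Step 1: at (-2, 4, -0.5), ∇F = (-12, 24, -3) → (-2, 4, -0.5) − 0.1·(-12, 24, -3) = (-0.8, 1.6, -0.2)
Step 2: at (-0.8, 1.6, -0.2), ∇F = (-4.8, 9.6, -1.2) → (-0.8, 1.6, -0.2) − 0.1·(-4.8, 9.6, -1.2) = (-0.32, 0.64, -0.08)

(-0.32, 0.64, -0.08)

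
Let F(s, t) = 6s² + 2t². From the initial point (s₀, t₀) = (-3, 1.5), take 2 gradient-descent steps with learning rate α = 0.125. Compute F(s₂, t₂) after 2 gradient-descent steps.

3.65625

∇F = (12s, 4t)
Step 1: at (-3, 1.5), ∇F = (-36, 6) → (-3, 1.5) − 0.125·(-36, 6) = (1.5, 0.75)
Step 2: at (1.5, 0.75), ∇F = (18, 3) → (1.5, 0.75) − 0.125·(18, 3) = (-0.75, 0.375)
F(-0.75, 0.375) = 3.65625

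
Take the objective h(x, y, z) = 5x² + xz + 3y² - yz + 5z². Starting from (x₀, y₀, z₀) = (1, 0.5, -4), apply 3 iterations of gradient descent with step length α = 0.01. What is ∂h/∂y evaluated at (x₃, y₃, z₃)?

∇h = (10x + z, 6y - z, x - y + 10z)
(x₁, y₁, z₁) = (1, 0.5, -4) − 0.01·(6, 7, -39.5) = (0.94, 0.43, -3.605)
(x₂, y₂, z₂) = (0.94, 0.43, -3.605) − 0.01·(5.795, 6.185, -35.54) = (0.88205, 0.36815, -3.2496)
(x₃, y₃, z₃) = (0.88205, 0.36815, -3.2496) − 0.01·(5.5709, 5.4585, -31.9821) = (0.826341, 0.313565, -2.929779)
∂h/∂y at (0.826341, 0.313565, -2.929779) = 4.811169

4.811169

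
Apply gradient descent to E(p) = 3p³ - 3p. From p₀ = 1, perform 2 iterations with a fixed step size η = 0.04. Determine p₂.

0.672064

E′(p) = 9p² - 3
p₁ = 1 − 0.04·6 = 0.76
p₂ = 0.76 − 0.04·2.1984 = 0.672064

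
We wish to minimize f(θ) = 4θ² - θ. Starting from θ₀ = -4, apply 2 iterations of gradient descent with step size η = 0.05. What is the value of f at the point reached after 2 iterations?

f′(θ) = 8θ - 1
Step 1: f′(-4) = -33; θ₁ = -4 − 0.05·(-33) = -2.35
Step 2: f′(-2.35) = -19.8; θ₂ = -2.35 − 0.05·(-19.8) = -1.36
f(-1.36) = 8.7584

8.7584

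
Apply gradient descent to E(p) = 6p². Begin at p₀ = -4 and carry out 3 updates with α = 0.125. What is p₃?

0.5

E′(p) = 12p
p₁ = -4 − 0.125·(-48) = 2
p₂ = 2 − 0.125·24 = -1
p₃ = -1 − 0.125·(-12) = 0.5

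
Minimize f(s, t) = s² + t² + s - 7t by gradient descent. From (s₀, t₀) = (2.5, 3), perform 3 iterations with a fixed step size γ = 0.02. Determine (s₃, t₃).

∇f = (2s + 1, 2t - 7)
Step 1: at (2.5, 3), ∇f = (6, -1) → (2.5, 3) − 0.02·(6, -1) = (2.38, 3.02)
Step 2: at (2.38, 3.02), ∇f = (5.76, -0.96) → (2.38, 3.02) − 0.02·(5.76, -0.96) = (2.2648, 3.0392)
Step 3: at (2.2648, 3.0392), ∇f = (5.5296, -0.9216) → (2.2648, 3.0392) − 0.02·(5.5296, -0.9216) = (2.154208, 3.057632)

(2.154208, 3.057632)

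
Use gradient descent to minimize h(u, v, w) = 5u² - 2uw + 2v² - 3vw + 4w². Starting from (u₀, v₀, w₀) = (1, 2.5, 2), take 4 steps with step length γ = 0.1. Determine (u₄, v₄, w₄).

(0.1499, 1.00065, 0.577)

∇h = (10u - 2w, 4v - 3w, -2u - 3v + 8w)
Step 1: at (1, 2.5, 2), ∇h = (6, 4, 6.5) → (1, 2.5, 2) − 0.1·(6, 4, 6.5) = (0.4, 2.1, 1.35)
Step 2: at (0.4, 2.1, 1.35), ∇h = (1.3, 4.35, 3.7) → (0.4, 2.1, 1.35) − 0.1·(1.3, 4.35, 3.7) = (0.27, 1.665, 0.98)
Step 3: at (0.27, 1.665, 0.98), ∇h = (0.74, 3.72, 2.305) → (0.27, 1.665, 0.98) − 0.1·(0.74, 3.72, 2.305) = (0.196, 1.293, 0.7495)
Step 4: at (0.196, 1.293, 0.7495), ∇h = (0.461, 2.9235, 1.725) → (0.196, 1.293, 0.7495) − 0.1·(0.461, 2.9235, 1.725) = (0.1499, 1.00065, 0.577)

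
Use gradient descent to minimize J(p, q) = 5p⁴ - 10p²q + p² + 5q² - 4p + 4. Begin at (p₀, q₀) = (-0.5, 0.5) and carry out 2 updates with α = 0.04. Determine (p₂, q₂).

(-0.2848, 0.304)

∇J = (20p³ - 20pq + 2p - 4, -10p² + 10q)
(p₁, q₁) = (-0.5, 0.5) − 0.04·(-2.5, 2.5) = (-0.4, 0.4)
(p₂, q₂) = (-0.4, 0.4) − 0.04·(-2.88, 2.4) = (-0.2848, 0.304)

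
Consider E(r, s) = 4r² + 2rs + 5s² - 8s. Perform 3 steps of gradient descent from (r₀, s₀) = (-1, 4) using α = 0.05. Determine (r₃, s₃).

∇E = (8r + 2s, 2r + 10s - 8)
Step 1: at (-1, 4), ∇E = (0, 30) → (-1, 4) − 0.05·(0, 30) = (-1, 2.5)
Step 2: at (-1, 2.5), ∇E = (-3, 15) → (-1, 2.5) − 0.05·(-3, 15) = (-0.85, 1.75)
Step 3: at (-0.85, 1.75), ∇E = (-3.3, 7.8) → (-0.85, 1.75) − 0.05·(-3.3, 7.8) = (-0.685, 1.36)

(-0.685, 1.36)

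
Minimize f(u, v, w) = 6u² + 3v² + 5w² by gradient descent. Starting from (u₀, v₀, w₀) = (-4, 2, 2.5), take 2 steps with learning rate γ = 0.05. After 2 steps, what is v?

0.98

∇f = (12u, 6v, 10w)
Step 1: at (-4, 2, 2.5), ∇f = (-48, 12, 25) → (-4, 2, 2.5) − 0.05·(-48, 12, 25) = (-1.6, 1.4, 1.25)
Step 2: at (-1.6, 1.4, 1.25), ∇f = (-19.2, 8.4, 12.5) → (-1.6, 1.4, 1.25) − 0.05·(-19.2, 8.4, 12.5) = (-0.64, 0.98, 0.625)
v = 0.98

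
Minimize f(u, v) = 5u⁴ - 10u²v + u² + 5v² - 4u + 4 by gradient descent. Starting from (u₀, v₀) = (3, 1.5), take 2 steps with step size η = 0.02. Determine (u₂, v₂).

∇f = (20u³ - 20uv + 2u - 4, -10u² + 10v)
Step 1: at (3, 1.5), ∇f = (452, -75) → (3, 1.5) − 0.02·(452, -75) = (-6.04, 3)
Step 2: at (-6.04, 3), ∇f = (-4060.65728, -334.816) → (-6.04, 3) − 0.02·(-4060.65728, -334.816) = (75.1731456, 9.69632)

(75.1731456, 9.69632)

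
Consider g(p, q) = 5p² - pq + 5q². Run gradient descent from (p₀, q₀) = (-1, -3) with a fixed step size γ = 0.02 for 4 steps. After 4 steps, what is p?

∇g = (10p - q, -p + 10q)
Step 1: at (-1, -3), ∇g = (-7, -29) → (-1, -3) − 0.02·(-7, -29) = (-0.86, -2.42)
Step 2: at (-0.86, -2.42), ∇g = (-6.18, -23.34) → (-0.86, -2.42) − 0.02·(-6.18, -23.34) = (-0.7364, -1.9532)
Step 3: at (-0.7364, -1.9532), ∇g = (-5.4108, -18.7956) → (-0.7364, -1.9532) − 0.02·(-5.4108, -18.7956) = (-0.628184, -1.577288)
Step 4: at (-0.628184, -1.577288), ∇g = (-4.704552, -15.144696) → (-0.628184, -1.577288) − 0.02·(-4.704552, -15.144696) = (-0.53409296, -1.27439408)
p = -0.53409296

-0.53409296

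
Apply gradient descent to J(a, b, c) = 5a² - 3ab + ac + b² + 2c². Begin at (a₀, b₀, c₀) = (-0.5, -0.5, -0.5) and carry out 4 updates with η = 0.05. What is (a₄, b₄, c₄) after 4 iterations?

∇J = (10a - 3b + c, -3a + 2b, a + 4c)
Step 1: at (-0.5, -0.5, -0.5), ∇J = (-4, 0.5, -2.5) → (-0.5, -0.5, -0.5) − 0.05·(-4, 0.5, -2.5) = (-0.3, -0.525, -0.375)
Step 2: at (-0.3, -0.525, -0.375), ∇J = (-1.8, -0.15, -1.8) → (-0.3, -0.525, -0.375) − 0.05·(-1.8, -0.15, -1.8) = (-0.21, -0.5175, -0.285)
Step 3: at (-0.21, -0.5175, -0.285), ∇J = (-0.8325, -0.405, -1.35) → (-0.21, -0.5175, -0.285) − 0.05·(-0.8325, -0.405, -1.35) = (-0.168375, -0.49725, -0.2175)
Step 4: at (-0.168375, -0.49725, -0.2175), ∇J = (-0.4095, -0.489375, -1.038375) → (-0.168375, -0.49725, -0.2175) − 0.05·(-0.4095, -0.489375, -1.038375) = (-0.1479, -0.47278125, -0.16558125)

(-0.1479, -0.47278125, -0.16558125)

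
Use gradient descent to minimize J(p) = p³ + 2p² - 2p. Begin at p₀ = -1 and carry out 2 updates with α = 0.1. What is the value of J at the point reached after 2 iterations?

J′(p) = 3p² + 4p - 2
Step 1: J′(-1) = -3; p₁ = -1 − 0.1·(-3) = -0.7
Step 2: J′(-0.7) = -3.33; p₂ = -0.7 − 0.1·(-3.33) = -0.367
J(-0.367) = 0.953947137

0.953947137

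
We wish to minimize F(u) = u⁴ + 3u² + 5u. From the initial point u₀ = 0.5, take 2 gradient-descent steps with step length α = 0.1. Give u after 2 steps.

-0.62285

F′(u) = 4u³ + 6u + 5
Step 1: F′(0.5) = 8.5; u₁ = 0.5 − 0.1·8.5 = -0.35
Step 2: F′(-0.35) = 2.7285; u₂ = -0.35 − 0.1·2.7285 = -0.62285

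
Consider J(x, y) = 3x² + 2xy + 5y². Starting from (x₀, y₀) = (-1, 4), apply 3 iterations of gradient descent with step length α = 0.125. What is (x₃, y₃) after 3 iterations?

∇J = (6x + 2y, 2x + 10y)
Step 1: at (-1, 4), ∇J = (2, 38) → (-1, 4) − 0.125·(2, 38) = (-1.25, -0.75)
Step 2: at (-1.25, -0.75), ∇J = (-9, -10) → (-1.25, -0.75) − 0.125·(-9, -10) = (-0.125, 0.5)
Step 3: at (-0.125, 0.5), ∇J = (0.25, 4.75) → (-0.125, 0.5) − 0.125·(0.25, 4.75) = (-0.15625, -0.09375)

(-0.15625, -0.09375)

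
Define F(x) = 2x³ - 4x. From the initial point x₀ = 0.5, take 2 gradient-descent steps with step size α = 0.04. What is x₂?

0.6736

F′(x) = 6x² - 4
x₁ = 0.5 − 0.04·(-2.5) = 0.6
x₂ = 0.6 − 0.04·(-1.84) = 0.6736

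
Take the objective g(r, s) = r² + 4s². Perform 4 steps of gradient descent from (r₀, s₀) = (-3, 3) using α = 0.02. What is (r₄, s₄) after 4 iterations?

(-2.54803968, 1.49361408)

∇g = (2r, 8s)
(r₁, s₁) = (-3, 3) − 0.02·(-6, 24) = (-2.88, 2.52)
(r₂, s₂) = (-2.88, 2.52) − 0.02·(-5.76, 20.16) = (-2.7648, 2.1168)
(r₃, s₃) = (-2.7648, 2.1168) − 0.02·(-5.5296, 16.9344) = (-2.654208, 1.778112)
(r₄, s₄) = (-2.654208, 1.778112) − 0.02·(-5.308416, 14.224896) = (-2.54803968, 1.49361408)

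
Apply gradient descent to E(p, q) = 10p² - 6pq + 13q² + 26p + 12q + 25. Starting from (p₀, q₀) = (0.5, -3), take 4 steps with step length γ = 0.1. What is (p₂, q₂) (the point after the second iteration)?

(4.64, -10.38)

∇E = (20p - 6q + 26, -6p + 26q + 12)
Step 1: at (0.5, -3), ∇E = (54, -69) → (0.5, -3) − 0.1·(54, -69) = (-4.9, 3.9)
Step 2: at (-4.9, 3.9), ∇E = (-95.4, 142.8) → (-4.9, 3.9) − 0.1·(-95.4, 142.8) = (4.64, -10.38)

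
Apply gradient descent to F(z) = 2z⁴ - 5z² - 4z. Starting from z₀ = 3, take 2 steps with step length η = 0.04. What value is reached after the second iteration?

F′(z) = 8z³ - 10z - 4
Step 1: F′(3) = 182; z₁ = 3 − 0.04·182 = -4.28
Step 2: F′(-4.28) = -588.422016; z₂ = -4.28 − 0.04·(-588.422016) = 19.25688064

19.25688064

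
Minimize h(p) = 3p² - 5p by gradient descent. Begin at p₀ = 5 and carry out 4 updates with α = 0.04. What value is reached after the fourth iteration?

h′(p) = 6p - 5
p₁ = 5 − 0.04·25 = 4
p₂ = 4 − 0.04·19 = 3.24
p₃ = 3.24 − 0.04·14.44 = 2.6624
p₄ = 2.6624 − 0.04·10.9744 = 2.223424

2.223424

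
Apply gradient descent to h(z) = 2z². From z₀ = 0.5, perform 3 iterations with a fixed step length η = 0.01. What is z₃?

0.442368

h′(z) = 4z
Step 1: h′(0.5) = 2; z₁ = 0.5 − 0.01·2 = 0.48
Step 2: h′(0.48) = 1.92; z₂ = 0.48 − 0.01·1.92 = 0.4608
Step 3: h′(0.4608) = 1.8432; z₃ = 0.4608 − 0.01·1.8432 = 0.442368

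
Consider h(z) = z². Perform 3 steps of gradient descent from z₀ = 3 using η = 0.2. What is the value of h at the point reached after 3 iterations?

h′(z) = 2z
z₁ = 3 − 0.2·6 = 1.8
z₂ = 1.8 − 0.2·3.6 = 1.08
z₃ = 1.08 − 0.2·2.16 = 0.648
h(0.648) = 0.419904

0.419904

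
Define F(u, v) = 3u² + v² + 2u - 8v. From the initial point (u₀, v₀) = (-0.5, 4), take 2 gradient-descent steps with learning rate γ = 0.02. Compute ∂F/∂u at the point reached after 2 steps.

∇F = (6u + 2, 2v - 8)
Step 1: at (-0.5, 4), ∇F = (-1, 0) → (-0.5, 4) − 0.02·(-1, 0) = (-0.48, 4)
Step 2: at (-0.48, 4), ∇F = (-0.88, 0) → (-0.48, 4) − 0.02·(-0.88, 0) = (-0.4624, 4)
∂F/∂u at (-0.4624, 4) = -0.7744

-0.7744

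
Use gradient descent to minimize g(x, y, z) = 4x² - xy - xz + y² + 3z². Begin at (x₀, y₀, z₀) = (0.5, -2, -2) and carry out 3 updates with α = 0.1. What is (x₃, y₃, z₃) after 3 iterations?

(-0.218, -1.045, -0.161)

∇g = (8x - y - z, -x + 2y, -x + 6z)
(x₁, y₁, z₁) = (0.5, -2, -2) − 0.1·(8, -4.5, -12.5) = (-0.3, -1.55, -0.75)
(x₂, y₂, z₂) = (-0.3, -1.55, -0.75) − 0.1·(-0.1, -2.8, -4.2) = (-0.29, -1.27, -0.33)
(x₃, y₃, z₃) = (-0.29, -1.27, -0.33) − 0.1·(-0.72, -2.25, -1.69) = (-0.218, -1.045, -0.161)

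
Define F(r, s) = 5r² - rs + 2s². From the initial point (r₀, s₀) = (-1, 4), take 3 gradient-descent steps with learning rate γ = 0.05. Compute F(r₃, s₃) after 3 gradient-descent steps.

7.85967890625

∇F = (10r - s, -r + 4s)
Step 1: at (-1, 4), ∇F = (-14, 17) → (-1, 4) − 0.05·(-14, 17) = (-0.3, 3.15)
Step 2: at (-0.3, 3.15), ∇F = (-6.15, 12.9) → (-0.3, 3.15) − 0.05·(-6.15, 12.9) = (0.0075, 2.505)
Step 3: at (0.0075, 2.505), ∇F = (-2.43, 10.0125) → (0.0075, 2.505) − 0.05·(-2.43, 10.0125) = (0.129, 2.004375)
F(0.129, 2.004375) = 7.85967890625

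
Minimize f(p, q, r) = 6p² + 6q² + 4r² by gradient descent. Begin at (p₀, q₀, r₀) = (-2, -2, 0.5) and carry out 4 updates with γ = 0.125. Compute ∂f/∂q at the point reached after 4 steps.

∇f = (12p, 12q, 8r)
Step 1: at (-2, -2, 0.5), ∇f = (-24, -24, 4) → (-2, -2, 0.5) − 0.125·(-24, -24, 4) = (1, 1, 0)
Step 2: at (1, 1, 0), ∇f = (12, 12, 0) → (1, 1, 0) − 0.125·(12, 12, 0) = (-0.5, -0.5, 0)
Step 3: at (-0.5, -0.5, 0), ∇f = (-6, -6, 0) → (-0.5, -0.5, 0) − 0.125·(-6, -6, 0) = (0.25, 0.25, 0)
Step 4: at (0.25, 0.25, 0), ∇f = (3, 3, 0) → (0.25, 0.25, 0) − 0.125·(3, 3, 0) = (-0.125, -0.125, 0)
∂f/∂q at (-0.125, -0.125, 0) = -1.5

-1.5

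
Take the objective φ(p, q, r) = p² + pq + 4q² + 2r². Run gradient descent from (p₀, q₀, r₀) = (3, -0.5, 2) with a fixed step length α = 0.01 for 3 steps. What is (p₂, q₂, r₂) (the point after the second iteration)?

∇φ = (2p + q, p + 8q, 4r)
Step 1: at (3, -0.5, 2), ∇φ = (5.5, -1, 8) → (3, -0.5, 2) − 0.01·(5.5, -1, 8) = (2.945, -0.49, 1.92)
Step 2: at (2.945, -0.49, 1.92), ∇φ = (5.4, -0.975, 7.68) → (2.945, -0.49, 1.92) − 0.01·(5.4, -0.975, 7.68) = (2.891, -0.48025, 1.8432)

(2.891, -0.48025, 1.8432)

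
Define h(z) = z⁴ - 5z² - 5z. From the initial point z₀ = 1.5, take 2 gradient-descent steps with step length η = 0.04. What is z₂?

1.79171584

h′(z) = 4z³ - 10z - 5
z₁ = 1.5 − 0.04·(-6.5) = 1.76
z₂ = 1.76 − 0.04·(-0.792896) = 1.79171584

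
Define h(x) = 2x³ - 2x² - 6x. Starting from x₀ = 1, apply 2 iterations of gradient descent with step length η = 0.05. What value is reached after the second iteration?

h′(x) = 6x² - 4x - 6
x₁ = 1 − 0.05·(-4) = 1.2
x₂ = 1.2 − 0.05·(-2.16) = 1.308

1.308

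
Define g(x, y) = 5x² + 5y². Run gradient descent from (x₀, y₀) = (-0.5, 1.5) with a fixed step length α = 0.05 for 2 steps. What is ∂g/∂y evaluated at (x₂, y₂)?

3.75

∇g = (10x, 10y)
Step 1: at (-0.5, 1.5), ∇g = (-5, 15) → (-0.5, 1.5) − 0.05·(-5, 15) = (-0.25, 0.75)
Step 2: at (-0.25, 0.75), ∇g = (-2.5, 7.5) → (-0.25, 0.75) − 0.05·(-2.5, 7.5) = (-0.125, 0.375)
∂g/∂y at (-0.125, 0.375) = 3.75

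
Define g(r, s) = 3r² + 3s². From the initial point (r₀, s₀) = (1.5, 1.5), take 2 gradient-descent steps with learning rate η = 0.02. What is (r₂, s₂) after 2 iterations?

∇g = (6r, 6s)
(r₁, s₁) = (1.5, 1.5) − 0.02·(9, 9) = (1.32, 1.32)
(r₂, s₂) = (1.32, 1.32) − 0.02·(7.92, 7.92) = (1.1616, 1.1616)

(1.1616, 1.1616)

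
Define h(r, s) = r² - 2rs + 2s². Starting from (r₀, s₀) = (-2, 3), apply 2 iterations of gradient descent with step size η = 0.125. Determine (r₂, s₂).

∇h = (2r - 2s, -2r + 4s)
Step 1: at (-2, 3), ∇h = (-10, 16) → (-2, 3) − 0.125·(-10, 16) = (-0.75, 1)
Step 2: at (-0.75, 1), ∇h = (-3.5, 5.5) → (-0.75, 1) − 0.125·(-3.5, 5.5) = (-0.3125, 0.3125)

(-0.3125, 0.3125)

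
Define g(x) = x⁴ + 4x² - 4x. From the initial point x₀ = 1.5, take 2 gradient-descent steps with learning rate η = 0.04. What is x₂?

g′(x) = 4x³ + 8x - 4
Step 1: g′(1.5) = 21.5; x₁ = 1.5 − 0.04·21.5 = 0.64
Step 2: g′(0.64) = 2.168576; x₂ = 0.64 − 0.04·2.168576 = 0.55325696

0.55325696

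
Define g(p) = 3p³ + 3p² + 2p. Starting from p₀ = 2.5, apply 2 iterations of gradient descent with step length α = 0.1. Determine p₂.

g′(p) = 9p² + 6p + 2
p₁ = 2.5 − 0.1·73.25 = -4.825
p₂ = -4.825 − 0.1·182.575625 = -23.0825625

-23.0825625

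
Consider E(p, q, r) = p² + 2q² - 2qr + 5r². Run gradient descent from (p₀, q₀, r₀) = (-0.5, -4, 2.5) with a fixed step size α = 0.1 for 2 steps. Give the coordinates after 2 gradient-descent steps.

∇E = (2p, 4q - 2r, -2q + 10r)
(p₁, q₁, r₁) = (-0.5, -4, 2.5) − 0.1·(-1, -21, 33) = (-0.4, -1.9, -0.8)
(p₂, q₂, r₂) = (-0.4, -1.9, -0.8) − 0.1·(-0.8, -6, -4.2) = (-0.32, -1.3, -0.38)

(-0.32, -1.3, -0.38)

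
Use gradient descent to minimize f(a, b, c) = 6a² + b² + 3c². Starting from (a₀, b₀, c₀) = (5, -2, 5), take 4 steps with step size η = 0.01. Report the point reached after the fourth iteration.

(2.9984768, -1.84473632, 3.9037448)

∇f = (12a, 2b, 6c)
(a₁, b₁, c₁) = (5, -2, 5) − 0.01·(60, -4, 30) = (4.4, -1.96, 4.7)
(a₂, b₂, c₂) = (4.4, -1.96, 4.7) − 0.01·(52.8, -3.92, 28.2) = (3.872, -1.9208, 4.418)
(a₃, b₃, c₃) = (3.872, -1.9208, 4.418) − 0.01·(46.464, -3.8416, 26.508) = (3.40736, -1.882384, 4.15292)
(a₄, b₄, c₄) = (3.40736, -1.882384, 4.15292) − 0.01·(40.88832, -3.764768, 24.91752) = (2.9984768, -1.84473632, 3.9037448)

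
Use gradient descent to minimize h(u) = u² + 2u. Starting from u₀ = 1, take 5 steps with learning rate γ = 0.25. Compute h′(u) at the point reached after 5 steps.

h′(u) = 2u + 2
Step 1: h′(1) = 4; u₁ = 1 − 0.25·4 = 0
Step 2: h′(0) = 2; u₂ = 0 − 0.25·2 = -0.5
Step 3: h′(-0.5) = 1; u₃ = -0.5 − 0.25·1 = -0.75
Step 4: h′(-0.75) = 0.5; u₄ = -0.75 − 0.25·0.5 = -0.875
Step 5: h′(-0.875) = 0.25; u₅ = -0.875 − 0.25·0.25 = -0.9375
h′(u) at (-0.9375) = 0.125

0.125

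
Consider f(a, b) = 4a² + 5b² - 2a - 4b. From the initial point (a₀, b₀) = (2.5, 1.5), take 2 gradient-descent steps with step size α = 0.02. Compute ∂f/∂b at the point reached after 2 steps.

7.04

∇f = (8a - 2, 10b - 4)
(a₁, b₁) = (2.5, 1.5) − 0.02·(18, 11) = (2.14, 1.28)
(a₂, b₂) = (2.14, 1.28) − 0.02·(15.12, 8.8) = (1.8376, 1.104)
∂f/∂b at (1.8376, 1.104) = 7.04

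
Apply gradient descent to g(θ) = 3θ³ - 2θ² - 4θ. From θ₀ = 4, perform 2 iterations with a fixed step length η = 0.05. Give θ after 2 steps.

-4.618

g′(θ) = 9θ² - 4θ - 4
Step 1: g′(4) = 124; θ₁ = 4 − 0.05·124 = -2.2
Step 2: g′(-2.2) = 48.36; θ₂ = -2.2 − 0.05·48.36 = -4.618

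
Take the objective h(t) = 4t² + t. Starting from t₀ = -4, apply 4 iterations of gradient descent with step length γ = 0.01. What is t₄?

-2.90102272

h′(t) = 8t + 1
Step 1: h′(-4) = -31; t₁ = -4 − 0.01·(-31) = -3.69
Step 2: h′(-3.69) = -28.52; t₂ = -3.69 − 0.01·(-28.52) = -3.4048
Step 3: h′(-3.4048) = -26.2384; t₃ = -3.4048 − 0.01·(-26.2384) = -3.142416
Step 4: h′(-3.142416) = -24.139328; t₄ = -3.142416 − 0.01·(-24.139328) = -2.90102272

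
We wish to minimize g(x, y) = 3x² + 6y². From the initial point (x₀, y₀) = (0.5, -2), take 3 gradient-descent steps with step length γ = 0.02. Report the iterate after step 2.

(0.3872, -1.1552)

∇g = (6x, 12y)
(x₁, y₁) = (0.5, -2) − 0.02·(3, -24) = (0.44, -1.52)
(x₂, y₂) = (0.44, -1.52) − 0.02·(2.64, -18.24) = (0.3872, -1.1552)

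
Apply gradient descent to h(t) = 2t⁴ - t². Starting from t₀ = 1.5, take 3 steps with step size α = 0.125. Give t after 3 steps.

h′(t) = 8t³ - 2t
t₁ = 1.5 − 0.125·24 = -1.5
t₂ = -1.5 − 0.125·(-24) = 1.5
t₃ = 1.5 − 0.125·24 = -1.5

-1.5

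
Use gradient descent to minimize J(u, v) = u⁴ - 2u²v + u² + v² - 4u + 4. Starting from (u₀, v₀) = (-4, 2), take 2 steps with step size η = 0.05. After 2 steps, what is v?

∇J = (4u³ - 4uv + 2u - 4, -2u² + 2v)
(u₁, v₁) = (-4, 2) − 0.05·(-236, -28) = (7.8, 3.4)
(u₂, v₂) = (7.8, 3.4) − 0.05·(1803.728, -114.88) = (-82.3864, 9.144)
v = 9.144

9.144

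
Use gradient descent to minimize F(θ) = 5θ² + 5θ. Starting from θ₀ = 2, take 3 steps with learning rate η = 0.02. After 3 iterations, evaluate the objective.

6.942

F′(θ) = 10θ + 5
Step 1: F′(2) = 25; θ₁ = 2 − 0.02·25 = 1.5
Step 2: F′(1.5) = 20; θ₂ = 1.5 − 0.02·20 = 1.1
Step 3: F′(1.1) = 16; θ₃ = 1.1 − 0.02·16 = 0.78
F(0.78) = 6.942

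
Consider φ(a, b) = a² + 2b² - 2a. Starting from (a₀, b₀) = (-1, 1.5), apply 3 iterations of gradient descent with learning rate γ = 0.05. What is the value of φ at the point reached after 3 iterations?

∇φ = (2a - 2, 4b)
(a₁, b₁) = (-1, 1.5) − 0.05·(-4, 6) = (-0.8, 1.2)
(a₂, b₂) = (-0.8, 1.2) − 0.05·(-3.6, 4.8) = (-0.62, 0.96)
(a₃, b₃) = (-0.62, 0.96) − 0.05·(-3.24, 3.84) = (-0.458, 0.768)
φ(-0.458, 0.768) = 2.305412

2.305412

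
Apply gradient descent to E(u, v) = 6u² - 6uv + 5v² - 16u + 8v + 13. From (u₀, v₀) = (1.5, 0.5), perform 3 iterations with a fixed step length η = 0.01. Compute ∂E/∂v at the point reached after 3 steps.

2.811792

∇E = (12u - 6v - 16, -6u + 10v + 8)
(u₁, v₁) = (1.5, 0.5) − 0.01·(-1, 4) = (1.51, 0.46)
(u₂, v₂) = (1.51, 0.46) − 0.01·(-0.64, 3.54) = (1.5164, 0.4246)
(u₃, v₃) = (1.5164, 0.4246) − 0.01·(-0.3508, 3.1476) = (1.519908, 0.393124)
∂E/∂v at (1.519908, 0.393124) = 2.811792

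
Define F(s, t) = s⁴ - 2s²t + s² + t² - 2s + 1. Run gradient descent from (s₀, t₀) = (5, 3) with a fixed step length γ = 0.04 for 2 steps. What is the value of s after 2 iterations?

∇F = (4s³ - 4st + 2s - 2, -2s² + 2t)
Step 1: at (5, 3), ∇F = (448, -44) → (5, 3) − 0.04·(448, -44) = (-12.92, 4.76)
Step 2: at (-12.92, 4.76), ∇F = (-8408.599552, -324.3328) → (-12.92, 4.76) − 0.04·(-8408.599552, -324.3328) = (323.42398208, 17.733312)
s = 323.42398208

323.42398208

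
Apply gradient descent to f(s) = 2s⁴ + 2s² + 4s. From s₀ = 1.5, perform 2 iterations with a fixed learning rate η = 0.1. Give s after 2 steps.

f′(s) = 8s³ + 4s + 4
Step 1: f′(1.5) = 37; s₁ = 1.5 − 0.1·37 = -2.2
Step 2: f′(-2.2) = -89.984; s₂ = -2.2 − 0.1·(-89.984) = 6.7984

6.7984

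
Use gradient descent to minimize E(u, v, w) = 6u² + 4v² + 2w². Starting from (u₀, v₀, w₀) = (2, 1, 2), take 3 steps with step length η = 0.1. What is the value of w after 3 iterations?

0.432

∇E = (12u, 8v, 4w)
(u₁, v₁, w₁) = (2, 1, 2) − 0.1·(24, 8, 8) = (-0.4, 0.2, 1.2)
(u₂, v₂, w₂) = (-0.4, 0.2, 1.2) − 0.1·(-4.8, 1.6, 4.8) = (0.08, 0.04, 0.72)
(u₃, v₃, w₃) = (0.08, 0.04, 0.72) − 0.1·(0.96, 0.32, 2.88) = (-0.016, 0.008, 0.432)
w = 0.432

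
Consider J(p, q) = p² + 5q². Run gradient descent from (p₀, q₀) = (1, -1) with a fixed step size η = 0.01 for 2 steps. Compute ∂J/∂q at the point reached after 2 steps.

-8.1

∇J = (2p, 10q)
(p₁, q₁) = (1, -1) − 0.01·(2, -10) = (0.98, -0.9)
(p₂, q₂) = (0.98, -0.9) − 0.01·(1.96, -9) = (0.9604, -0.81)
∂J/∂q at (0.9604, -0.81) = -8.1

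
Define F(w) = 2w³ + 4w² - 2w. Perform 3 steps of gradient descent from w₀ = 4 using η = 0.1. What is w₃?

F′(w) = 6w² + 8w - 2
w₁ = 4 − 0.1·126 = -8.6
w₂ = -8.6 − 0.1·372.96 = -45.896
w₃ = -45.896 − 0.1·12269.488896 = -1272.8448896

-1272.8448896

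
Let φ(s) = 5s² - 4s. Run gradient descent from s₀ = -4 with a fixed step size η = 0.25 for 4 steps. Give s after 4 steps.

-21.875

φ′(s) = 10s - 4
s₁ = -4 − 0.25·(-44) = 7
s₂ = 7 − 0.25·66 = -9.5
s₃ = -9.5 − 0.25·(-99) = 15.25
s₄ = 15.25 − 0.25·148.5 = -21.875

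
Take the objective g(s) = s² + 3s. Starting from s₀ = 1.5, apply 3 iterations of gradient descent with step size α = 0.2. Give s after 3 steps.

g′(s) = 2s + 3
s₁ = 1.5 − 0.2·6 = 0.3
s₂ = 0.3 − 0.2·3.6 = -0.42
s₃ = -0.42 − 0.2·2.16 = -0.852

-0.852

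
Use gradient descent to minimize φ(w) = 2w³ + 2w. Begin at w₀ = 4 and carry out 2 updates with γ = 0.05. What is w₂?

φ′(w) = 6w² + 2
Step 1: φ′(4) = 98; w₁ = 4 − 0.05·98 = -0.9
Step 2: φ′(-0.9) = 6.86; w₂ = -0.9 − 0.05·6.86 = -1.243

-1.243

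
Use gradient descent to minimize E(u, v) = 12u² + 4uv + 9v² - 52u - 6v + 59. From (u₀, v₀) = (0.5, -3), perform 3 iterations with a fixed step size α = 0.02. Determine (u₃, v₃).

∇E = (24u + 4v - 52, 4u + 18v - 6)
(u₁, v₁) = (0.5, -3) − 0.02·(-52, -58) = (1.54, -1.84)
(u₂, v₂) = (1.54, -1.84) − 0.02·(-22.4, -32.96) = (1.988, -1.1808)
(u₃, v₃) = (1.988, -1.1808) − 0.02·(-9.0112, -19.3024) = (2.168224, -0.794752)

(2.168224, -0.794752)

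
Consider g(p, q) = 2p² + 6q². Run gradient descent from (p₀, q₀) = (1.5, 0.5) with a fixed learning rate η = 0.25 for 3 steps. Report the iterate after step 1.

∇g = (4p, 12q)
(p₁, q₁) = (1.5, 0.5) − 0.25·(6, 6) = (0, -1)

(0, -1)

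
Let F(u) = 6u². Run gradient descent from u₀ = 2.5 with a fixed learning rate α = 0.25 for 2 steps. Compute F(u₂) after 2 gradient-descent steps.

600

F′(u) = 12u
u₁ = 2.5 − 0.25·30 = -5
u₂ = -5 − 0.25·(-60) = 10
F(10) = 600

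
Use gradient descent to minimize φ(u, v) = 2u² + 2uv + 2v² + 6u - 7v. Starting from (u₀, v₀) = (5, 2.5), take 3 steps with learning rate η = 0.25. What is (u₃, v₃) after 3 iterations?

(-3.0625, 2.3125)

∇φ = (4u + 2v + 6, 2u + 4v - 7)
Step 1: at (5, 2.5), ∇φ = (31, 13) → (5, 2.5) − 0.25·(31, 13) = (-2.75, -0.75)
Step 2: at (-2.75, -0.75), ∇φ = (-6.5, -15.5) → (-2.75, -0.75) − 0.25·(-6.5, -15.5) = (-1.125, 3.125)
Step 3: at (-1.125, 3.125), ∇φ = (7.75, 3.25) → (-1.125, 3.125) − 0.25·(7.75, 3.25) = (-3.0625, 2.3125)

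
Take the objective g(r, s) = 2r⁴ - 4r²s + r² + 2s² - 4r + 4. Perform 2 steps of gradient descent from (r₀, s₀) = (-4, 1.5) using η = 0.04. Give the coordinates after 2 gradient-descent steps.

∇g = (8r³ - 8rs + 2r - 4, -4r² + 4s)
Step 1: at (-4, 1.5), ∇g = (-476, -58) → (-4, 1.5) − 0.04·(-476, -58) = (15.04, 3.82)
Step 2: at (15.04, 3.82), ∇g = (26783.034112, -889.5264) → (15.04, 3.82) − 0.04·(26783.034112, -889.5264) = (-1056.28136448, 39.401056)

(-1056.28136448, 39.401056)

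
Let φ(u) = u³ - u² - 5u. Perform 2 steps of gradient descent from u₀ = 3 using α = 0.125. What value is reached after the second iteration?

φ′(u) = 3u² - 2u - 5
Step 1: φ′(3) = 16; u₁ = 3 − 0.125·16 = 1
Step 2: φ′(1) = -4; u₂ = 1 − 0.125·(-4) = 1.5

1.5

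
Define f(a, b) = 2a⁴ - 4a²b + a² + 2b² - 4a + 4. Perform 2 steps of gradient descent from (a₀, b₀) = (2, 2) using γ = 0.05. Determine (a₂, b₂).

∇f = (8a³ - 8ab + 2a - 4, -4a² + 4b)
Step 1: at (2, 2), ∇f = (32, -8) → (2, 2) − 0.05·(32, -8) = (0.4, 2.4)
Step 2: at (0.4, 2.4), ∇f = (-10.368, 8.96) → (0.4, 2.4) − 0.05·(-10.368, 8.96) = (0.9184, 1.952)

(0.9184, 1.952)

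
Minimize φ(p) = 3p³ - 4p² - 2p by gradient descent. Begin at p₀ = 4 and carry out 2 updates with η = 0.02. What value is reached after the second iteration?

φ′(p) = 9p² - 8p - 2
Step 1: φ′(4) = 110; p₁ = 4 − 0.02·110 = 1.8
Step 2: φ′(1.8) = 12.76; p₂ = 1.8 − 0.02·12.76 = 1.5448

1.5448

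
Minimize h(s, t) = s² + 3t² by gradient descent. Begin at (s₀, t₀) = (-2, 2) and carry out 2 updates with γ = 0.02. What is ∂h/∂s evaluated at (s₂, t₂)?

-3.6864

∇h = (2s, 6t)
Step 1: at (-2, 2), ∇h = (-4, 12) → (-2, 2) − 0.02·(-4, 12) = (-1.92, 1.76)
Step 2: at (-1.92, 1.76), ∇h = (-3.84, 10.56) → (-1.92, 1.76) − 0.02·(-3.84, 10.56) = (-1.8432, 1.5488)
∂h/∂s at (-1.8432, 1.5488) = -3.6864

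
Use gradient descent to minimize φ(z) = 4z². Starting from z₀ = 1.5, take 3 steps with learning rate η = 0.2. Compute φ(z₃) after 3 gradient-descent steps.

0.419904

φ′(z) = 8z
z₁ = 1.5 − 0.2·12 = -0.9
z₂ = -0.9 − 0.2·(-7.2) = 0.54
z₃ = 0.54 − 0.2·4.32 = -0.324
φ(-0.324) = 0.419904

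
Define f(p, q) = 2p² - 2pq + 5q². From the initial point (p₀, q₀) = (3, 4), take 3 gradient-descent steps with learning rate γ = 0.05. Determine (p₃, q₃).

(2.119, 0.962)

∇f = (4p - 2q, -2p + 10q)
(p₁, q₁) = (3, 4) − 0.05·(4, 34) = (2.8, 2.3)
(p₂, q₂) = (2.8, 2.3) − 0.05·(6.6, 17.4) = (2.47, 1.43)
(p₃, q₃) = (2.47, 1.43) − 0.05·(7.02, 9.36) = (2.119, 0.962)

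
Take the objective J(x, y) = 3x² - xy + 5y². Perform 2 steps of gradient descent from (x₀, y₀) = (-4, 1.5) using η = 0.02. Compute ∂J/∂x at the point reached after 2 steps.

∇J = (6x - y, -x + 10y)
Step 1: at (-4, 1.5), ∇J = (-25.5, 19) → (-4, 1.5) − 0.02·(-25.5, 19) = (-3.49, 1.12)
Step 2: at (-3.49, 1.12), ∇J = (-22.06, 14.69) → (-3.49, 1.12) − 0.02·(-22.06, 14.69) = (-3.0488, 0.8262)
∂J/∂x at (-3.0488, 0.8262) = -19.119

-19.119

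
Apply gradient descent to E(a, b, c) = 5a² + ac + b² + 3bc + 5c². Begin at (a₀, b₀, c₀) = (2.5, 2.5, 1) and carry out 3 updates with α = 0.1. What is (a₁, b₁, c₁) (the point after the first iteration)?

∇E = (10a + c, 2b + 3c, a + 3b + 10c)
Step 1: at (2.5, 2.5, 1), ∇E = (26, 8, 20) → (2.5, 2.5, 1) − 0.1·(26, 8, 20) = (-0.1, 1.7, -1)

(-0.1, 1.7, -1)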